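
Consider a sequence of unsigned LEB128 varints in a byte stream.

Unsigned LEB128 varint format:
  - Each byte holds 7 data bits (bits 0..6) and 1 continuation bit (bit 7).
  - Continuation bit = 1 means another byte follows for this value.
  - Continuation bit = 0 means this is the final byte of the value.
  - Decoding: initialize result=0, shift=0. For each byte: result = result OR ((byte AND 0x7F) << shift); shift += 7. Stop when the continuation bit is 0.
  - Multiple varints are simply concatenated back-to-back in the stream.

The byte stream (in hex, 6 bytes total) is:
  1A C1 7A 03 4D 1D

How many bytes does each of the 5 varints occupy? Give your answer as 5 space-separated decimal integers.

Answer: 1 2 1 1 1

Derivation:
  byte[0]=0x1A cont=0 payload=0x1A=26: acc |= 26<<0 -> acc=26 shift=7 [end]
Varint 1: bytes[0:1] = 1A -> value 26 (1 byte(s))
  byte[1]=0xC1 cont=1 payload=0x41=65: acc |= 65<<0 -> acc=65 shift=7
  byte[2]=0x7A cont=0 payload=0x7A=122: acc |= 122<<7 -> acc=15681 shift=14 [end]
Varint 2: bytes[1:3] = C1 7A -> value 15681 (2 byte(s))
  byte[3]=0x03 cont=0 payload=0x03=3: acc |= 3<<0 -> acc=3 shift=7 [end]
Varint 3: bytes[3:4] = 03 -> value 3 (1 byte(s))
  byte[4]=0x4D cont=0 payload=0x4D=77: acc |= 77<<0 -> acc=77 shift=7 [end]
Varint 4: bytes[4:5] = 4D -> value 77 (1 byte(s))
  byte[5]=0x1D cont=0 payload=0x1D=29: acc |= 29<<0 -> acc=29 shift=7 [end]
Varint 5: bytes[5:6] = 1D -> value 29 (1 byte(s))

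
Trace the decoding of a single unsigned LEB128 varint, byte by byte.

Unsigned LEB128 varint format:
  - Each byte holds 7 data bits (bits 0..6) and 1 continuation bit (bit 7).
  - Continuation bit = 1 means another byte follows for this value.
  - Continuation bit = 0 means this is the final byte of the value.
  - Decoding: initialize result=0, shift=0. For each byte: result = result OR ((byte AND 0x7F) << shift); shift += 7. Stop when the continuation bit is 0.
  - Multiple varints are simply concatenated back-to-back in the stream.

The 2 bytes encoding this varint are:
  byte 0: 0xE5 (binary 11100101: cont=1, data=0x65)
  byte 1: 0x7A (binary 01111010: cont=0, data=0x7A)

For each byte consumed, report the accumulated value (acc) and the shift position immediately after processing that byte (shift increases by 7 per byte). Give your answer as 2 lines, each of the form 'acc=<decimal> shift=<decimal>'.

Answer: acc=101 shift=7
acc=15717 shift=14

Derivation:
byte 0=0xE5: payload=0x65=101, contrib = 101<<0 = 101; acc -> 101, shift -> 7
byte 1=0x7A: payload=0x7A=122, contrib = 122<<7 = 15616; acc -> 15717, shift -> 14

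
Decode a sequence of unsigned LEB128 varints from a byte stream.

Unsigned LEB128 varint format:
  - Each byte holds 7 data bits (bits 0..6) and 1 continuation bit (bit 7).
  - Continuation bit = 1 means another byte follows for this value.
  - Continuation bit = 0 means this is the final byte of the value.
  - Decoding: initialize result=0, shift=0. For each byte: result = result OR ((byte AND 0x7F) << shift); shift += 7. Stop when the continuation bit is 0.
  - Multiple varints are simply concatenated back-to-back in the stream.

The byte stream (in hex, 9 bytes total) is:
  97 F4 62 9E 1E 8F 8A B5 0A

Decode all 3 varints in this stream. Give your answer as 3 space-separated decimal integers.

Answer: 1620503 3870 21841167

Derivation:
  byte[0]=0x97 cont=1 payload=0x17=23: acc |= 23<<0 -> acc=23 shift=7
  byte[1]=0xF4 cont=1 payload=0x74=116: acc |= 116<<7 -> acc=14871 shift=14
  byte[2]=0x62 cont=0 payload=0x62=98: acc |= 98<<14 -> acc=1620503 shift=21 [end]
Varint 1: bytes[0:3] = 97 F4 62 -> value 1620503 (3 byte(s))
  byte[3]=0x9E cont=1 payload=0x1E=30: acc |= 30<<0 -> acc=30 shift=7
  byte[4]=0x1E cont=0 payload=0x1E=30: acc |= 30<<7 -> acc=3870 shift=14 [end]
Varint 2: bytes[3:5] = 9E 1E -> value 3870 (2 byte(s))
  byte[5]=0x8F cont=1 payload=0x0F=15: acc |= 15<<0 -> acc=15 shift=7
  byte[6]=0x8A cont=1 payload=0x0A=10: acc |= 10<<7 -> acc=1295 shift=14
  byte[7]=0xB5 cont=1 payload=0x35=53: acc |= 53<<14 -> acc=869647 shift=21
  byte[8]=0x0A cont=0 payload=0x0A=10: acc |= 10<<21 -> acc=21841167 shift=28 [end]
Varint 3: bytes[5:9] = 8F 8A B5 0A -> value 21841167 (4 byte(s))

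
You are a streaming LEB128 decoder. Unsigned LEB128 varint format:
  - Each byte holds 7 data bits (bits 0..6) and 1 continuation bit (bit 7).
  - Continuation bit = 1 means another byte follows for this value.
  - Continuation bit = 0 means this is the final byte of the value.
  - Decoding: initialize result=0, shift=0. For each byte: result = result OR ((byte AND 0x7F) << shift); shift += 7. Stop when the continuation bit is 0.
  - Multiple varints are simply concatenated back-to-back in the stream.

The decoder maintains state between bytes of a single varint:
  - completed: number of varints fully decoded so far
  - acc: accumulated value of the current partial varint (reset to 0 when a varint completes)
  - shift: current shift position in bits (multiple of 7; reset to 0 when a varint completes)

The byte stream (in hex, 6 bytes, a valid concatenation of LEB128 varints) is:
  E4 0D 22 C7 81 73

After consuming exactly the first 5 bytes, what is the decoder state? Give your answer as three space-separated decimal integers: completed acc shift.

byte[0]=0xE4 cont=1 payload=0x64: acc |= 100<<0 -> completed=0 acc=100 shift=7
byte[1]=0x0D cont=0 payload=0x0D: varint #1 complete (value=1764); reset -> completed=1 acc=0 shift=0
byte[2]=0x22 cont=0 payload=0x22: varint #2 complete (value=34); reset -> completed=2 acc=0 shift=0
byte[3]=0xC7 cont=1 payload=0x47: acc |= 71<<0 -> completed=2 acc=71 shift=7
byte[4]=0x81 cont=1 payload=0x01: acc |= 1<<7 -> completed=2 acc=199 shift=14

Answer: 2 199 14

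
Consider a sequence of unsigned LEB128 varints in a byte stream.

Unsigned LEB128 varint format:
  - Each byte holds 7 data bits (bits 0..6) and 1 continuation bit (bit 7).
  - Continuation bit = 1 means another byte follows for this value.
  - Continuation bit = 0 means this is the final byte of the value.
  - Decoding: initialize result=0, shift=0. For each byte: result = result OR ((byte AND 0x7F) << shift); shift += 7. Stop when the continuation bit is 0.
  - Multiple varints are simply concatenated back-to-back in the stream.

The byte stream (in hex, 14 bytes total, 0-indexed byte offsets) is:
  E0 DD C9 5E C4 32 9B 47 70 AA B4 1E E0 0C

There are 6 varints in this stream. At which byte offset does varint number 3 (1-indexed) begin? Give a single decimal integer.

  byte[0]=0xE0 cont=1 payload=0x60=96: acc |= 96<<0 -> acc=96 shift=7
  byte[1]=0xDD cont=1 payload=0x5D=93: acc |= 93<<7 -> acc=12000 shift=14
  byte[2]=0xC9 cont=1 payload=0x49=73: acc |= 73<<14 -> acc=1208032 shift=21
  byte[3]=0x5E cont=0 payload=0x5E=94: acc |= 94<<21 -> acc=198340320 shift=28 [end]
Varint 1: bytes[0:4] = E0 DD C9 5E -> value 198340320 (4 byte(s))
  byte[4]=0xC4 cont=1 payload=0x44=68: acc |= 68<<0 -> acc=68 shift=7
  byte[5]=0x32 cont=0 payload=0x32=50: acc |= 50<<7 -> acc=6468 shift=14 [end]
Varint 2: bytes[4:6] = C4 32 -> value 6468 (2 byte(s))
  byte[6]=0x9B cont=1 payload=0x1B=27: acc |= 27<<0 -> acc=27 shift=7
  byte[7]=0x47 cont=0 payload=0x47=71: acc |= 71<<7 -> acc=9115 shift=14 [end]
Varint 3: bytes[6:8] = 9B 47 -> value 9115 (2 byte(s))
  byte[8]=0x70 cont=0 payload=0x70=112: acc |= 112<<0 -> acc=112 shift=7 [end]
Varint 4: bytes[8:9] = 70 -> value 112 (1 byte(s))
  byte[9]=0xAA cont=1 payload=0x2A=42: acc |= 42<<0 -> acc=42 shift=7
  byte[10]=0xB4 cont=1 payload=0x34=52: acc |= 52<<7 -> acc=6698 shift=14
  byte[11]=0x1E cont=0 payload=0x1E=30: acc |= 30<<14 -> acc=498218 shift=21 [end]
Varint 5: bytes[9:12] = AA B4 1E -> value 498218 (3 byte(s))
  byte[12]=0xE0 cont=1 payload=0x60=96: acc |= 96<<0 -> acc=96 shift=7
  byte[13]=0x0C cont=0 payload=0x0C=12: acc |= 12<<7 -> acc=1632 shift=14 [end]
Varint 6: bytes[12:14] = E0 0C -> value 1632 (2 byte(s))

Answer: 6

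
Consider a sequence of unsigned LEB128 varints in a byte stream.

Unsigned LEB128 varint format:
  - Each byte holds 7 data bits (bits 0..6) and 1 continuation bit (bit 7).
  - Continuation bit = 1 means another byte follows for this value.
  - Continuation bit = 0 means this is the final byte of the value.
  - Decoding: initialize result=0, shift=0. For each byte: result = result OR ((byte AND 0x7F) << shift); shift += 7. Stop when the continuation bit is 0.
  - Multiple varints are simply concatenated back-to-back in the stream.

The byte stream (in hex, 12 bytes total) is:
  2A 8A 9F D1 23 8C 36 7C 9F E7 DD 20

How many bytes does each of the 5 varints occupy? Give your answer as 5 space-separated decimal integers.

Answer: 1 4 2 1 4

Derivation:
  byte[0]=0x2A cont=0 payload=0x2A=42: acc |= 42<<0 -> acc=42 shift=7 [end]
Varint 1: bytes[0:1] = 2A -> value 42 (1 byte(s))
  byte[1]=0x8A cont=1 payload=0x0A=10: acc |= 10<<0 -> acc=10 shift=7
  byte[2]=0x9F cont=1 payload=0x1F=31: acc |= 31<<7 -> acc=3978 shift=14
  byte[3]=0xD1 cont=1 payload=0x51=81: acc |= 81<<14 -> acc=1331082 shift=21
  byte[4]=0x23 cont=0 payload=0x23=35: acc |= 35<<21 -> acc=74731402 shift=28 [end]
Varint 2: bytes[1:5] = 8A 9F D1 23 -> value 74731402 (4 byte(s))
  byte[5]=0x8C cont=1 payload=0x0C=12: acc |= 12<<0 -> acc=12 shift=7
  byte[6]=0x36 cont=0 payload=0x36=54: acc |= 54<<7 -> acc=6924 shift=14 [end]
Varint 3: bytes[5:7] = 8C 36 -> value 6924 (2 byte(s))
  byte[7]=0x7C cont=0 payload=0x7C=124: acc |= 124<<0 -> acc=124 shift=7 [end]
Varint 4: bytes[7:8] = 7C -> value 124 (1 byte(s))
  byte[8]=0x9F cont=1 payload=0x1F=31: acc |= 31<<0 -> acc=31 shift=7
  byte[9]=0xE7 cont=1 payload=0x67=103: acc |= 103<<7 -> acc=13215 shift=14
  byte[10]=0xDD cont=1 payload=0x5D=93: acc |= 93<<14 -> acc=1536927 shift=21
  byte[11]=0x20 cont=0 payload=0x20=32: acc |= 32<<21 -> acc=68645791 shift=28 [end]
Varint 5: bytes[8:12] = 9F E7 DD 20 -> value 68645791 (4 byte(s))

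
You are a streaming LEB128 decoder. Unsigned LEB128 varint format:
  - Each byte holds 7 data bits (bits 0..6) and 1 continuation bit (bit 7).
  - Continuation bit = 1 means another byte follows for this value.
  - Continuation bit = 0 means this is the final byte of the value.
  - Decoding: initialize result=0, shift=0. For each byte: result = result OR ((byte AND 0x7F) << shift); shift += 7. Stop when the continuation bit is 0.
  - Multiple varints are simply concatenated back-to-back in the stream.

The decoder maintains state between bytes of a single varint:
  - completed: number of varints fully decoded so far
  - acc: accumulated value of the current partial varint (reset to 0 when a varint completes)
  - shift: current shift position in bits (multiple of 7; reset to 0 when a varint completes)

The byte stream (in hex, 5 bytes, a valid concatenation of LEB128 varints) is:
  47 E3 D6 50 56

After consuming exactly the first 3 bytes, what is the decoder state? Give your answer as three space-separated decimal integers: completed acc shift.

byte[0]=0x47 cont=0 payload=0x47: varint #1 complete (value=71); reset -> completed=1 acc=0 shift=0
byte[1]=0xE3 cont=1 payload=0x63: acc |= 99<<0 -> completed=1 acc=99 shift=7
byte[2]=0xD6 cont=1 payload=0x56: acc |= 86<<7 -> completed=1 acc=11107 shift=14

Answer: 1 11107 14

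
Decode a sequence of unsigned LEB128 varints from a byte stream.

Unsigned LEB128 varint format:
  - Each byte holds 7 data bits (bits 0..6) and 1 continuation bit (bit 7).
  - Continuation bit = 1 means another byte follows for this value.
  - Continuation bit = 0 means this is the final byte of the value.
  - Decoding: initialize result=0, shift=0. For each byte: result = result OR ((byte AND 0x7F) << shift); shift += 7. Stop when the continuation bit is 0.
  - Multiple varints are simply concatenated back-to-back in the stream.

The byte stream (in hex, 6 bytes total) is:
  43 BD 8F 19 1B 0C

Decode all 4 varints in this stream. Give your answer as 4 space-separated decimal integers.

Answer: 67 411581 27 12

Derivation:
  byte[0]=0x43 cont=0 payload=0x43=67: acc |= 67<<0 -> acc=67 shift=7 [end]
Varint 1: bytes[0:1] = 43 -> value 67 (1 byte(s))
  byte[1]=0xBD cont=1 payload=0x3D=61: acc |= 61<<0 -> acc=61 shift=7
  byte[2]=0x8F cont=1 payload=0x0F=15: acc |= 15<<7 -> acc=1981 shift=14
  byte[3]=0x19 cont=0 payload=0x19=25: acc |= 25<<14 -> acc=411581 shift=21 [end]
Varint 2: bytes[1:4] = BD 8F 19 -> value 411581 (3 byte(s))
  byte[4]=0x1B cont=0 payload=0x1B=27: acc |= 27<<0 -> acc=27 shift=7 [end]
Varint 3: bytes[4:5] = 1B -> value 27 (1 byte(s))
  byte[5]=0x0C cont=0 payload=0x0C=12: acc |= 12<<0 -> acc=12 shift=7 [end]
Varint 4: bytes[5:6] = 0C -> value 12 (1 byte(s))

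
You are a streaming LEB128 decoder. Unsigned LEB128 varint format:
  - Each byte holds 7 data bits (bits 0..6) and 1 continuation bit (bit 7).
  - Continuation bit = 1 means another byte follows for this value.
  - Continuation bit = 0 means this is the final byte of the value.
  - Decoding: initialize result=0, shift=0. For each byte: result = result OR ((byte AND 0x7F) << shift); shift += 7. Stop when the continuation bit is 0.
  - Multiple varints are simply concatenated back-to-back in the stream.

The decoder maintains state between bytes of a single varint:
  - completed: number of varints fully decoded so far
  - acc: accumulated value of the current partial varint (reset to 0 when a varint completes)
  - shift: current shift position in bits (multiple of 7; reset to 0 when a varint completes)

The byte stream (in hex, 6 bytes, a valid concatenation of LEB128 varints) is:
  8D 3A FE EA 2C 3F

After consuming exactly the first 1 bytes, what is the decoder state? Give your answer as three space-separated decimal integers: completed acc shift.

byte[0]=0x8D cont=1 payload=0x0D: acc |= 13<<0 -> completed=0 acc=13 shift=7

Answer: 0 13 7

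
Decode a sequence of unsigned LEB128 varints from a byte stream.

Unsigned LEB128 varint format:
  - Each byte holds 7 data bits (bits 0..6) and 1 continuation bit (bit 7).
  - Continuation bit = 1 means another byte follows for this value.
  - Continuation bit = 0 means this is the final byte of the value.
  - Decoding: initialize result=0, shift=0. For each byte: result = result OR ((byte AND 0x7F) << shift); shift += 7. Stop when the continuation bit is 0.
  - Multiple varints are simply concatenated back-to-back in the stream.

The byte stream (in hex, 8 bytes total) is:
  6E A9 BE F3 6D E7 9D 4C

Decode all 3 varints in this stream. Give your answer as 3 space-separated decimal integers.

Answer: 110 230481705 1248999

Derivation:
  byte[0]=0x6E cont=0 payload=0x6E=110: acc |= 110<<0 -> acc=110 shift=7 [end]
Varint 1: bytes[0:1] = 6E -> value 110 (1 byte(s))
  byte[1]=0xA9 cont=1 payload=0x29=41: acc |= 41<<0 -> acc=41 shift=7
  byte[2]=0xBE cont=1 payload=0x3E=62: acc |= 62<<7 -> acc=7977 shift=14
  byte[3]=0xF3 cont=1 payload=0x73=115: acc |= 115<<14 -> acc=1892137 shift=21
  byte[4]=0x6D cont=0 payload=0x6D=109: acc |= 109<<21 -> acc=230481705 shift=28 [end]
Varint 2: bytes[1:5] = A9 BE F3 6D -> value 230481705 (4 byte(s))
  byte[5]=0xE7 cont=1 payload=0x67=103: acc |= 103<<0 -> acc=103 shift=7
  byte[6]=0x9D cont=1 payload=0x1D=29: acc |= 29<<7 -> acc=3815 shift=14
  byte[7]=0x4C cont=0 payload=0x4C=76: acc |= 76<<14 -> acc=1248999 shift=21 [end]
Varint 3: bytes[5:8] = E7 9D 4C -> value 1248999 (3 byte(s))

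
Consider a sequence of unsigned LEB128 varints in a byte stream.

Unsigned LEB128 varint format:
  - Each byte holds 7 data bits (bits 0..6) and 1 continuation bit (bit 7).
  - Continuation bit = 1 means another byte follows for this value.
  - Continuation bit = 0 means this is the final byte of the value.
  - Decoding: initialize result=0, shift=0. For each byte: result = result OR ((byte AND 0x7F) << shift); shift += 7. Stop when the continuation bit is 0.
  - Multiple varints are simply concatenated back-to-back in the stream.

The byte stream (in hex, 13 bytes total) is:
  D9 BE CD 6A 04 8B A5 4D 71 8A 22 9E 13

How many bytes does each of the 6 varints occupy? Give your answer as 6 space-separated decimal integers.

  byte[0]=0xD9 cont=1 payload=0x59=89: acc |= 89<<0 -> acc=89 shift=7
  byte[1]=0xBE cont=1 payload=0x3E=62: acc |= 62<<7 -> acc=8025 shift=14
  byte[2]=0xCD cont=1 payload=0x4D=77: acc |= 77<<14 -> acc=1269593 shift=21
  byte[3]=0x6A cont=0 payload=0x6A=106: acc |= 106<<21 -> acc=223567705 shift=28 [end]
Varint 1: bytes[0:4] = D9 BE CD 6A -> value 223567705 (4 byte(s))
  byte[4]=0x04 cont=0 payload=0x04=4: acc |= 4<<0 -> acc=4 shift=7 [end]
Varint 2: bytes[4:5] = 04 -> value 4 (1 byte(s))
  byte[5]=0x8B cont=1 payload=0x0B=11: acc |= 11<<0 -> acc=11 shift=7
  byte[6]=0xA5 cont=1 payload=0x25=37: acc |= 37<<7 -> acc=4747 shift=14
  byte[7]=0x4D cont=0 payload=0x4D=77: acc |= 77<<14 -> acc=1266315 shift=21 [end]
Varint 3: bytes[5:8] = 8B A5 4D -> value 1266315 (3 byte(s))
  byte[8]=0x71 cont=0 payload=0x71=113: acc |= 113<<0 -> acc=113 shift=7 [end]
Varint 4: bytes[8:9] = 71 -> value 113 (1 byte(s))
  byte[9]=0x8A cont=1 payload=0x0A=10: acc |= 10<<0 -> acc=10 shift=7
  byte[10]=0x22 cont=0 payload=0x22=34: acc |= 34<<7 -> acc=4362 shift=14 [end]
Varint 5: bytes[9:11] = 8A 22 -> value 4362 (2 byte(s))
  byte[11]=0x9E cont=1 payload=0x1E=30: acc |= 30<<0 -> acc=30 shift=7
  byte[12]=0x13 cont=0 payload=0x13=19: acc |= 19<<7 -> acc=2462 shift=14 [end]
Varint 6: bytes[11:13] = 9E 13 -> value 2462 (2 byte(s))

Answer: 4 1 3 1 2 2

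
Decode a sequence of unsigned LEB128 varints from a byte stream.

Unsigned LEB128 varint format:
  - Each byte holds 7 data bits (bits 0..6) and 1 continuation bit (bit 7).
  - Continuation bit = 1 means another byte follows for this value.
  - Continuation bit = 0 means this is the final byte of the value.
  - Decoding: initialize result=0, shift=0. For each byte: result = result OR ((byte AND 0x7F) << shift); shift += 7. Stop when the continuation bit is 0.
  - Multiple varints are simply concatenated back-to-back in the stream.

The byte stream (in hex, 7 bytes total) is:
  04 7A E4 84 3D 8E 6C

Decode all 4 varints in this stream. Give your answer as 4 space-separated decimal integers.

  byte[0]=0x04 cont=0 payload=0x04=4: acc |= 4<<0 -> acc=4 shift=7 [end]
Varint 1: bytes[0:1] = 04 -> value 4 (1 byte(s))
  byte[1]=0x7A cont=0 payload=0x7A=122: acc |= 122<<0 -> acc=122 shift=7 [end]
Varint 2: bytes[1:2] = 7A -> value 122 (1 byte(s))
  byte[2]=0xE4 cont=1 payload=0x64=100: acc |= 100<<0 -> acc=100 shift=7
  byte[3]=0x84 cont=1 payload=0x04=4: acc |= 4<<7 -> acc=612 shift=14
  byte[4]=0x3D cont=0 payload=0x3D=61: acc |= 61<<14 -> acc=1000036 shift=21 [end]
Varint 3: bytes[2:5] = E4 84 3D -> value 1000036 (3 byte(s))
  byte[5]=0x8E cont=1 payload=0x0E=14: acc |= 14<<0 -> acc=14 shift=7
  byte[6]=0x6C cont=0 payload=0x6C=108: acc |= 108<<7 -> acc=13838 shift=14 [end]
Varint 4: bytes[5:7] = 8E 6C -> value 13838 (2 byte(s))

Answer: 4 122 1000036 13838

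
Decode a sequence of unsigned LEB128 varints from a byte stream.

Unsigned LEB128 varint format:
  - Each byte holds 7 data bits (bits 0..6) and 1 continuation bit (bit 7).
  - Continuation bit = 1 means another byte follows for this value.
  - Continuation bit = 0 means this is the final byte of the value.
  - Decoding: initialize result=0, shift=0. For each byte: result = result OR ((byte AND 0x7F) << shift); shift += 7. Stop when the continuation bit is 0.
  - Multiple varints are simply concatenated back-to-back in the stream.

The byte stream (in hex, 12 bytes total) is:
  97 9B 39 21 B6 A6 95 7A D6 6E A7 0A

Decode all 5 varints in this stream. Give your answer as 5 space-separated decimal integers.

  byte[0]=0x97 cont=1 payload=0x17=23: acc |= 23<<0 -> acc=23 shift=7
  byte[1]=0x9B cont=1 payload=0x1B=27: acc |= 27<<7 -> acc=3479 shift=14
  byte[2]=0x39 cont=0 payload=0x39=57: acc |= 57<<14 -> acc=937367 shift=21 [end]
Varint 1: bytes[0:3] = 97 9B 39 -> value 937367 (3 byte(s))
  byte[3]=0x21 cont=0 payload=0x21=33: acc |= 33<<0 -> acc=33 shift=7 [end]
Varint 2: bytes[3:4] = 21 -> value 33 (1 byte(s))
  byte[4]=0xB6 cont=1 payload=0x36=54: acc |= 54<<0 -> acc=54 shift=7
  byte[5]=0xA6 cont=1 payload=0x26=38: acc |= 38<<7 -> acc=4918 shift=14
  byte[6]=0x95 cont=1 payload=0x15=21: acc |= 21<<14 -> acc=348982 shift=21
  byte[7]=0x7A cont=0 payload=0x7A=122: acc |= 122<<21 -> acc=256201526 shift=28 [end]
Varint 3: bytes[4:8] = B6 A6 95 7A -> value 256201526 (4 byte(s))
  byte[8]=0xD6 cont=1 payload=0x56=86: acc |= 86<<0 -> acc=86 shift=7
  byte[9]=0x6E cont=0 payload=0x6E=110: acc |= 110<<7 -> acc=14166 shift=14 [end]
Varint 4: bytes[8:10] = D6 6E -> value 14166 (2 byte(s))
  byte[10]=0xA7 cont=1 payload=0x27=39: acc |= 39<<0 -> acc=39 shift=7
  byte[11]=0x0A cont=0 payload=0x0A=10: acc |= 10<<7 -> acc=1319 shift=14 [end]
Varint 5: bytes[10:12] = A7 0A -> value 1319 (2 byte(s))

Answer: 937367 33 256201526 14166 1319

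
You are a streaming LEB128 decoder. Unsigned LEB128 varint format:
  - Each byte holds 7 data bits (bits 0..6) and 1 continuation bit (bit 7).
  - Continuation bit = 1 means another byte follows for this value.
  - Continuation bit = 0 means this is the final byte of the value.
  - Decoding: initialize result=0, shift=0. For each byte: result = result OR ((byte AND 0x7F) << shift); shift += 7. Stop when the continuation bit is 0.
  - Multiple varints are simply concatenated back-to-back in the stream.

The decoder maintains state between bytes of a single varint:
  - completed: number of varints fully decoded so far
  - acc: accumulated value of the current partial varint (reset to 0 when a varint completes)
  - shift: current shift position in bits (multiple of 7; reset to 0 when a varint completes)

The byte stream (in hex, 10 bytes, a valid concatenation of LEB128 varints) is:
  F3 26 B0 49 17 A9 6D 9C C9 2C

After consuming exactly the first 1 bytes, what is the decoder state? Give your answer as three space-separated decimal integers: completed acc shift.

Answer: 0 115 7

Derivation:
byte[0]=0xF3 cont=1 payload=0x73: acc |= 115<<0 -> completed=0 acc=115 shift=7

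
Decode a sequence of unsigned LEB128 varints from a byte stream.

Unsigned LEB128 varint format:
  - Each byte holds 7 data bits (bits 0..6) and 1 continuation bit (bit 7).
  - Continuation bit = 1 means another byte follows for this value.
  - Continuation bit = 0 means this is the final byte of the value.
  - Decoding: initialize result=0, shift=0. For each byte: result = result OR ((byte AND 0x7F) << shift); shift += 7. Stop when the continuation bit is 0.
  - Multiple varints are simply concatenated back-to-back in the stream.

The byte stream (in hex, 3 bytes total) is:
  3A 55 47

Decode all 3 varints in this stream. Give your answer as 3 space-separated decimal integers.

Answer: 58 85 71

Derivation:
  byte[0]=0x3A cont=0 payload=0x3A=58: acc |= 58<<0 -> acc=58 shift=7 [end]
Varint 1: bytes[0:1] = 3A -> value 58 (1 byte(s))
  byte[1]=0x55 cont=0 payload=0x55=85: acc |= 85<<0 -> acc=85 shift=7 [end]
Varint 2: bytes[1:2] = 55 -> value 85 (1 byte(s))
  byte[2]=0x47 cont=0 payload=0x47=71: acc |= 71<<0 -> acc=71 shift=7 [end]
Varint 3: bytes[2:3] = 47 -> value 71 (1 byte(s))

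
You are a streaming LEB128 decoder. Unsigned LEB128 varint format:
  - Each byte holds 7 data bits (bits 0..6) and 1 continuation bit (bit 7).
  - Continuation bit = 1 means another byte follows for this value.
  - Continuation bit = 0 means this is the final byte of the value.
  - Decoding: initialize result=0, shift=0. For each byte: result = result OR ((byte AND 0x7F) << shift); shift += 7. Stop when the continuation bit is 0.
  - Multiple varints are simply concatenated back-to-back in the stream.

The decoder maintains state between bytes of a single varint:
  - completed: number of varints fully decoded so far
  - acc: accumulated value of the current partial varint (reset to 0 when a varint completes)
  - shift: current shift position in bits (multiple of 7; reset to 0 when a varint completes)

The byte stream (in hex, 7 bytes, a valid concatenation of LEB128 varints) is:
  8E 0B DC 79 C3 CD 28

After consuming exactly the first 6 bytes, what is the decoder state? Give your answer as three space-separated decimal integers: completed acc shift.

byte[0]=0x8E cont=1 payload=0x0E: acc |= 14<<0 -> completed=0 acc=14 shift=7
byte[1]=0x0B cont=0 payload=0x0B: varint #1 complete (value=1422); reset -> completed=1 acc=0 shift=0
byte[2]=0xDC cont=1 payload=0x5C: acc |= 92<<0 -> completed=1 acc=92 shift=7
byte[3]=0x79 cont=0 payload=0x79: varint #2 complete (value=15580); reset -> completed=2 acc=0 shift=0
byte[4]=0xC3 cont=1 payload=0x43: acc |= 67<<0 -> completed=2 acc=67 shift=7
byte[5]=0xCD cont=1 payload=0x4D: acc |= 77<<7 -> completed=2 acc=9923 shift=14

Answer: 2 9923 14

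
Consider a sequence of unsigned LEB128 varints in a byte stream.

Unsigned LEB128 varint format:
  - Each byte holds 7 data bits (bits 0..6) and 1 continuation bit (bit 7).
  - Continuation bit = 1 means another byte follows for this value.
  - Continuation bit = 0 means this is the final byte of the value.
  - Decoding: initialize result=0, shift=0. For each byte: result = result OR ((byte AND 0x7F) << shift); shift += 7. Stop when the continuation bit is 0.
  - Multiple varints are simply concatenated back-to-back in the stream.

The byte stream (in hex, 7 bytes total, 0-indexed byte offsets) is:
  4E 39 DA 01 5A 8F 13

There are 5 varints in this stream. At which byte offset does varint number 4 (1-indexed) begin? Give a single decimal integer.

Answer: 4

Derivation:
  byte[0]=0x4E cont=0 payload=0x4E=78: acc |= 78<<0 -> acc=78 shift=7 [end]
Varint 1: bytes[0:1] = 4E -> value 78 (1 byte(s))
  byte[1]=0x39 cont=0 payload=0x39=57: acc |= 57<<0 -> acc=57 shift=7 [end]
Varint 2: bytes[1:2] = 39 -> value 57 (1 byte(s))
  byte[2]=0xDA cont=1 payload=0x5A=90: acc |= 90<<0 -> acc=90 shift=7
  byte[3]=0x01 cont=0 payload=0x01=1: acc |= 1<<7 -> acc=218 shift=14 [end]
Varint 3: bytes[2:4] = DA 01 -> value 218 (2 byte(s))
  byte[4]=0x5A cont=0 payload=0x5A=90: acc |= 90<<0 -> acc=90 shift=7 [end]
Varint 4: bytes[4:5] = 5A -> value 90 (1 byte(s))
  byte[5]=0x8F cont=1 payload=0x0F=15: acc |= 15<<0 -> acc=15 shift=7
  byte[6]=0x13 cont=0 payload=0x13=19: acc |= 19<<7 -> acc=2447 shift=14 [end]
Varint 5: bytes[5:7] = 8F 13 -> value 2447 (2 byte(s))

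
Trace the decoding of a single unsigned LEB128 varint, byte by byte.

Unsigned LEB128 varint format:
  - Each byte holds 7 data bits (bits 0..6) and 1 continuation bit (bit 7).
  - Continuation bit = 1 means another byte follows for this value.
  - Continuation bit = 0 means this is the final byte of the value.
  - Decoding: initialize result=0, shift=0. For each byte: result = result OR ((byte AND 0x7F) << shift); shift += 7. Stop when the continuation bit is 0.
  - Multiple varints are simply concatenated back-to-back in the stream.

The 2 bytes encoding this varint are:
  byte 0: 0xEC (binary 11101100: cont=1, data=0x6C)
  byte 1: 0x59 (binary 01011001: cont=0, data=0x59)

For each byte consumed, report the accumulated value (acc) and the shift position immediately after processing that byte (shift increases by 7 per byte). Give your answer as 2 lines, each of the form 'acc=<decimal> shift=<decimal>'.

byte 0=0xEC: payload=0x6C=108, contrib = 108<<0 = 108; acc -> 108, shift -> 7
byte 1=0x59: payload=0x59=89, contrib = 89<<7 = 11392; acc -> 11500, shift -> 14

Answer: acc=108 shift=7
acc=11500 shift=14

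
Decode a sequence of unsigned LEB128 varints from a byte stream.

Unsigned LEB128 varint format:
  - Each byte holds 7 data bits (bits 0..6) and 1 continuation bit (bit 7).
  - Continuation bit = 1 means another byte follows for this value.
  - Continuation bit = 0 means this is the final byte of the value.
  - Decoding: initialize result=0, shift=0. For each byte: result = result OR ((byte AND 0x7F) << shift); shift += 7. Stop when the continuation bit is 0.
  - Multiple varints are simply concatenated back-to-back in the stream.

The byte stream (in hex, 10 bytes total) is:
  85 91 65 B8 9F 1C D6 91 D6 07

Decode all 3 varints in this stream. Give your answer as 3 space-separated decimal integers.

Answer: 1656965 462776 16091350

Derivation:
  byte[0]=0x85 cont=1 payload=0x05=5: acc |= 5<<0 -> acc=5 shift=7
  byte[1]=0x91 cont=1 payload=0x11=17: acc |= 17<<7 -> acc=2181 shift=14
  byte[2]=0x65 cont=0 payload=0x65=101: acc |= 101<<14 -> acc=1656965 shift=21 [end]
Varint 1: bytes[0:3] = 85 91 65 -> value 1656965 (3 byte(s))
  byte[3]=0xB8 cont=1 payload=0x38=56: acc |= 56<<0 -> acc=56 shift=7
  byte[4]=0x9F cont=1 payload=0x1F=31: acc |= 31<<7 -> acc=4024 shift=14
  byte[5]=0x1C cont=0 payload=0x1C=28: acc |= 28<<14 -> acc=462776 shift=21 [end]
Varint 2: bytes[3:6] = B8 9F 1C -> value 462776 (3 byte(s))
  byte[6]=0xD6 cont=1 payload=0x56=86: acc |= 86<<0 -> acc=86 shift=7
  byte[7]=0x91 cont=1 payload=0x11=17: acc |= 17<<7 -> acc=2262 shift=14
  byte[8]=0xD6 cont=1 payload=0x56=86: acc |= 86<<14 -> acc=1411286 shift=21
  byte[9]=0x07 cont=0 payload=0x07=7: acc |= 7<<21 -> acc=16091350 shift=28 [end]
Varint 3: bytes[6:10] = D6 91 D6 07 -> value 16091350 (4 byte(s))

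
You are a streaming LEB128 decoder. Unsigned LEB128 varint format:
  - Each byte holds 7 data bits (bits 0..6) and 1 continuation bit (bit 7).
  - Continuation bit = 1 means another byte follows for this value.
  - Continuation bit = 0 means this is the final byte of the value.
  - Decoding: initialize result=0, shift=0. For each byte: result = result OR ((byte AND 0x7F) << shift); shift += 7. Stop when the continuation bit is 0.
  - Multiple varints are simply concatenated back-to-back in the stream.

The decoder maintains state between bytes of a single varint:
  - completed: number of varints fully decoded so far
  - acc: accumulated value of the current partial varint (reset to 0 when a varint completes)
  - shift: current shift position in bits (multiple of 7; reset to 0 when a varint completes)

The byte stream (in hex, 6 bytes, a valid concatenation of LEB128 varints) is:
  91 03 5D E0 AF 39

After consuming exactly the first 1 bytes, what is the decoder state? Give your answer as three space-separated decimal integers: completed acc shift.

Answer: 0 17 7

Derivation:
byte[0]=0x91 cont=1 payload=0x11: acc |= 17<<0 -> completed=0 acc=17 shift=7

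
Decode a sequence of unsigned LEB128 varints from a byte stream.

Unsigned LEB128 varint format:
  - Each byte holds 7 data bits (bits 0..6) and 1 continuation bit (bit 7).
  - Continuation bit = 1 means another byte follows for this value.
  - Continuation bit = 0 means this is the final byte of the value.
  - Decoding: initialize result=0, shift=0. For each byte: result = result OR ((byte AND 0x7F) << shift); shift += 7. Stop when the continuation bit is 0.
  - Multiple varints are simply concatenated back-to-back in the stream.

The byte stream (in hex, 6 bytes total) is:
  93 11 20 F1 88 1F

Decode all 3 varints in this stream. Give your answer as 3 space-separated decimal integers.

  byte[0]=0x93 cont=1 payload=0x13=19: acc |= 19<<0 -> acc=19 shift=7
  byte[1]=0x11 cont=0 payload=0x11=17: acc |= 17<<7 -> acc=2195 shift=14 [end]
Varint 1: bytes[0:2] = 93 11 -> value 2195 (2 byte(s))
  byte[2]=0x20 cont=0 payload=0x20=32: acc |= 32<<0 -> acc=32 shift=7 [end]
Varint 2: bytes[2:3] = 20 -> value 32 (1 byte(s))
  byte[3]=0xF1 cont=1 payload=0x71=113: acc |= 113<<0 -> acc=113 shift=7
  byte[4]=0x88 cont=1 payload=0x08=8: acc |= 8<<7 -> acc=1137 shift=14
  byte[5]=0x1F cont=0 payload=0x1F=31: acc |= 31<<14 -> acc=509041 shift=21 [end]
Varint 3: bytes[3:6] = F1 88 1F -> value 509041 (3 byte(s))

Answer: 2195 32 509041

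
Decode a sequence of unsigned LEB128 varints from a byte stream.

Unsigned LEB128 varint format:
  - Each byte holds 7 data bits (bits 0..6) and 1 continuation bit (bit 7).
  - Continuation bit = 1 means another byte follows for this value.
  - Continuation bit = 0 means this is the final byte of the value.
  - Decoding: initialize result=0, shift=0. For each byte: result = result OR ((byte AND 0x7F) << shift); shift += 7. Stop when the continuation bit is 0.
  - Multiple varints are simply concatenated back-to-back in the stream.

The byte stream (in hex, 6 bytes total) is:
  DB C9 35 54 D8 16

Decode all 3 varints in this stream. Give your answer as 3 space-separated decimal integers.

Answer: 877787 84 2904

Derivation:
  byte[0]=0xDB cont=1 payload=0x5B=91: acc |= 91<<0 -> acc=91 shift=7
  byte[1]=0xC9 cont=1 payload=0x49=73: acc |= 73<<7 -> acc=9435 shift=14
  byte[2]=0x35 cont=0 payload=0x35=53: acc |= 53<<14 -> acc=877787 shift=21 [end]
Varint 1: bytes[0:3] = DB C9 35 -> value 877787 (3 byte(s))
  byte[3]=0x54 cont=0 payload=0x54=84: acc |= 84<<0 -> acc=84 shift=7 [end]
Varint 2: bytes[3:4] = 54 -> value 84 (1 byte(s))
  byte[4]=0xD8 cont=1 payload=0x58=88: acc |= 88<<0 -> acc=88 shift=7
  byte[5]=0x16 cont=0 payload=0x16=22: acc |= 22<<7 -> acc=2904 shift=14 [end]
Varint 3: bytes[4:6] = D8 16 -> value 2904 (2 byte(s))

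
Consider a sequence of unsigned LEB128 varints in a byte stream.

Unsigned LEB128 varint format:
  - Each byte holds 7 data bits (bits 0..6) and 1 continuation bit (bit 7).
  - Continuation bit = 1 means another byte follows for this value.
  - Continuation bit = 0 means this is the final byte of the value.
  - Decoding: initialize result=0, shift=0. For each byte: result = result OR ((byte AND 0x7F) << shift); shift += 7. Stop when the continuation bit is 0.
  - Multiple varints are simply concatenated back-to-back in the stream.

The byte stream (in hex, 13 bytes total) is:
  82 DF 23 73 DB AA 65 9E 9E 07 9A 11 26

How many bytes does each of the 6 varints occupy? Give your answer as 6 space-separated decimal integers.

Answer: 3 1 3 3 2 1

Derivation:
  byte[0]=0x82 cont=1 payload=0x02=2: acc |= 2<<0 -> acc=2 shift=7
  byte[1]=0xDF cont=1 payload=0x5F=95: acc |= 95<<7 -> acc=12162 shift=14
  byte[2]=0x23 cont=0 payload=0x23=35: acc |= 35<<14 -> acc=585602 shift=21 [end]
Varint 1: bytes[0:3] = 82 DF 23 -> value 585602 (3 byte(s))
  byte[3]=0x73 cont=0 payload=0x73=115: acc |= 115<<0 -> acc=115 shift=7 [end]
Varint 2: bytes[3:4] = 73 -> value 115 (1 byte(s))
  byte[4]=0xDB cont=1 payload=0x5B=91: acc |= 91<<0 -> acc=91 shift=7
  byte[5]=0xAA cont=1 payload=0x2A=42: acc |= 42<<7 -> acc=5467 shift=14
  byte[6]=0x65 cont=0 payload=0x65=101: acc |= 101<<14 -> acc=1660251 shift=21 [end]
Varint 3: bytes[4:7] = DB AA 65 -> value 1660251 (3 byte(s))
  byte[7]=0x9E cont=1 payload=0x1E=30: acc |= 30<<0 -> acc=30 shift=7
  byte[8]=0x9E cont=1 payload=0x1E=30: acc |= 30<<7 -> acc=3870 shift=14
  byte[9]=0x07 cont=0 payload=0x07=7: acc |= 7<<14 -> acc=118558 shift=21 [end]
Varint 4: bytes[7:10] = 9E 9E 07 -> value 118558 (3 byte(s))
  byte[10]=0x9A cont=1 payload=0x1A=26: acc |= 26<<0 -> acc=26 shift=7
  byte[11]=0x11 cont=0 payload=0x11=17: acc |= 17<<7 -> acc=2202 shift=14 [end]
Varint 5: bytes[10:12] = 9A 11 -> value 2202 (2 byte(s))
  byte[12]=0x26 cont=0 payload=0x26=38: acc |= 38<<0 -> acc=38 shift=7 [end]
Varint 6: bytes[12:13] = 26 -> value 38 (1 byte(s))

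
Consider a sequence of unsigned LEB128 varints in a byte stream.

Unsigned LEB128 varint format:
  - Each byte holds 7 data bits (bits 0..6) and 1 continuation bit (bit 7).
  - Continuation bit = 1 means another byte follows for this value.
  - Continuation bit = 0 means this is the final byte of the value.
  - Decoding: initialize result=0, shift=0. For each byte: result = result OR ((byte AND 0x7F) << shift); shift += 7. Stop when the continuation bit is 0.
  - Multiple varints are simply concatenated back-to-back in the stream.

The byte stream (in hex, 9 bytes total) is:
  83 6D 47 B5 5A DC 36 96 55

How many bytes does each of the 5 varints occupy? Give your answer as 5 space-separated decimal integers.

Answer: 2 1 2 2 2

Derivation:
  byte[0]=0x83 cont=1 payload=0x03=3: acc |= 3<<0 -> acc=3 shift=7
  byte[1]=0x6D cont=0 payload=0x6D=109: acc |= 109<<7 -> acc=13955 shift=14 [end]
Varint 1: bytes[0:2] = 83 6D -> value 13955 (2 byte(s))
  byte[2]=0x47 cont=0 payload=0x47=71: acc |= 71<<0 -> acc=71 shift=7 [end]
Varint 2: bytes[2:3] = 47 -> value 71 (1 byte(s))
  byte[3]=0xB5 cont=1 payload=0x35=53: acc |= 53<<0 -> acc=53 shift=7
  byte[4]=0x5A cont=0 payload=0x5A=90: acc |= 90<<7 -> acc=11573 shift=14 [end]
Varint 3: bytes[3:5] = B5 5A -> value 11573 (2 byte(s))
  byte[5]=0xDC cont=1 payload=0x5C=92: acc |= 92<<0 -> acc=92 shift=7
  byte[6]=0x36 cont=0 payload=0x36=54: acc |= 54<<7 -> acc=7004 shift=14 [end]
Varint 4: bytes[5:7] = DC 36 -> value 7004 (2 byte(s))
  byte[7]=0x96 cont=1 payload=0x16=22: acc |= 22<<0 -> acc=22 shift=7
  byte[8]=0x55 cont=0 payload=0x55=85: acc |= 85<<7 -> acc=10902 shift=14 [end]
Varint 5: bytes[7:9] = 96 55 -> value 10902 (2 byte(s))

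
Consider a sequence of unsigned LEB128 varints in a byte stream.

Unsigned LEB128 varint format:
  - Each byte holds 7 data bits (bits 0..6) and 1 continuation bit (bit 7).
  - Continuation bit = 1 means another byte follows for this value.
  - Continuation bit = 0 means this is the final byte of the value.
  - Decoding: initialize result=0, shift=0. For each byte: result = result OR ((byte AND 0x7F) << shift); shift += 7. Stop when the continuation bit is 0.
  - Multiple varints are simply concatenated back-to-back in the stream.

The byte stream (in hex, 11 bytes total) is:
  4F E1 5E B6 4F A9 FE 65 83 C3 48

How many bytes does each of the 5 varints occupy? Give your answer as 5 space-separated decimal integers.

  byte[0]=0x4F cont=0 payload=0x4F=79: acc |= 79<<0 -> acc=79 shift=7 [end]
Varint 1: bytes[0:1] = 4F -> value 79 (1 byte(s))
  byte[1]=0xE1 cont=1 payload=0x61=97: acc |= 97<<0 -> acc=97 shift=7
  byte[2]=0x5E cont=0 payload=0x5E=94: acc |= 94<<7 -> acc=12129 shift=14 [end]
Varint 2: bytes[1:3] = E1 5E -> value 12129 (2 byte(s))
  byte[3]=0xB6 cont=1 payload=0x36=54: acc |= 54<<0 -> acc=54 shift=7
  byte[4]=0x4F cont=0 payload=0x4F=79: acc |= 79<<7 -> acc=10166 shift=14 [end]
Varint 3: bytes[3:5] = B6 4F -> value 10166 (2 byte(s))
  byte[5]=0xA9 cont=1 payload=0x29=41: acc |= 41<<0 -> acc=41 shift=7
  byte[6]=0xFE cont=1 payload=0x7E=126: acc |= 126<<7 -> acc=16169 shift=14
  byte[7]=0x65 cont=0 payload=0x65=101: acc |= 101<<14 -> acc=1670953 shift=21 [end]
Varint 4: bytes[5:8] = A9 FE 65 -> value 1670953 (3 byte(s))
  byte[8]=0x83 cont=1 payload=0x03=3: acc |= 3<<0 -> acc=3 shift=7
  byte[9]=0xC3 cont=1 payload=0x43=67: acc |= 67<<7 -> acc=8579 shift=14
  byte[10]=0x48 cont=0 payload=0x48=72: acc |= 72<<14 -> acc=1188227 shift=21 [end]
Varint 5: bytes[8:11] = 83 C3 48 -> value 1188227 (3 byte(s))

Answer: 1 2 2 3 3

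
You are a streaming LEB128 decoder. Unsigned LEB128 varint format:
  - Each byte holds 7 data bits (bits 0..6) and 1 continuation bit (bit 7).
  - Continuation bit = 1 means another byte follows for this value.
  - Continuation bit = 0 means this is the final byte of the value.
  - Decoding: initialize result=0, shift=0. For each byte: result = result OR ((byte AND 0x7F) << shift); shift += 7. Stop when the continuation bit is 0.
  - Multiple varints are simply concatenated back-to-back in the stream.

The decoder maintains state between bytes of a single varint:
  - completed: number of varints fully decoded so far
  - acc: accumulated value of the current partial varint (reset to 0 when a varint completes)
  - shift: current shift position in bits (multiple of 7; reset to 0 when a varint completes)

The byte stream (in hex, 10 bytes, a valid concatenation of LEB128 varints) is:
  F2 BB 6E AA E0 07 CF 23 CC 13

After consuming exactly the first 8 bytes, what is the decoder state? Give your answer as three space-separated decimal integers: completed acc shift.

Answer: 3 0 0

Derivation:
byte[0]=0xF2 cont=1 payload=0x72: acc |= 114<<0 -> completed=0 acc=114 shift=7
byte[1]=0xBB cont=1 payload=0x3B: acc |= 59<<7 -> completed=0 acc=7666 shift=14
byte[2]=0x6E cont=0 payload=0x6E: varint #1 complete (value=1809906); reset -> completed=1 acc=0 shift=0
byte[3]=0xAA cont=1 payload=0x2A: acc |= 42<<0 -> completed=1 acc=42 shift=7
byte[4]=0xE0 cont=1 payload=0x60: acc |= 96<<7 -> completed=1 acc=12330 shift=14
byte[5]=0x07 cont=0 payload=0x07: varint #2 complete (value=127018); reset -> completed=2 acc=0 shift=0
byte[6]=0xCF cont=1 payload=0x4F: acc |= 79<<0 -> completed=2 acc=79 shift=7
byte[7]=0x23 cont=0 payload=0x23: varint #3 complete (value=4559); reset -> completed=3 acc=0 shift=0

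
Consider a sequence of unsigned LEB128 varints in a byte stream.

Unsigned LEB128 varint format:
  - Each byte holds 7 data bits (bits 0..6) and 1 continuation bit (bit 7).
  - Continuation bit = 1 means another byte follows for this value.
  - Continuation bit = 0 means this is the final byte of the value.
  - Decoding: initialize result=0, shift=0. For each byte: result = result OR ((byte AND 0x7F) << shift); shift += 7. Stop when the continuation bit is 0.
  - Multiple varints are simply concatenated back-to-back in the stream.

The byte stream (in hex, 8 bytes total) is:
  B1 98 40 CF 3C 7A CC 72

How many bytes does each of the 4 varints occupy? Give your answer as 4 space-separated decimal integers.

Answer: 3 2 1 2

Derivation:
  byte[0]=0xB1 cont=1 payload=0x31=49: acc |= 49<<0 -> acc=49 shift=7
  byte[1]=0x98 cont=1 payload=0x18=24: acc |= 24<<7 -> acc=3121 shift=14
  byte[2]=0x40 cont=0 payload=0x40=64: acc |= 64<<14 -> acc=1051697 shift=21 [end]
Varint 1: bytes[0:3] = B1 98 40 -> value 1051697 (3 byte(s))
  byte[3]=0xCF cont=1 payload=0x4F=79: acc |= 79<<0 -> acc=79 shift=7
  byte[4]=0x3C cont=0 payload=0x3C=60: acc |= 60<<7 -> acc=7759 shift=14 [end]
Varint 2: bytes[3:5] = CF 3C -> value 7759 (2 byte(s))
  byte[5]=0x7A cont=0 payload=0x7A=122: acc |= 122<<0 -> acc=122 shift=7 [end]
Varint 3: bytes[5:6] = 7A -> value 122 (1 byte(s))
  byte[6]=0xCC cont=1 payload=0x4C=76: acc |= 76<<0 -> acc=76 shift=7
  byte[7]=0x72 cont=0 payload=0x72=114: acc |= 114<<7 -> acc=14668 shift=14 [end]
Varint 4: bytes[6:8] = CC 72 -> value 14668 (2 byte(s))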